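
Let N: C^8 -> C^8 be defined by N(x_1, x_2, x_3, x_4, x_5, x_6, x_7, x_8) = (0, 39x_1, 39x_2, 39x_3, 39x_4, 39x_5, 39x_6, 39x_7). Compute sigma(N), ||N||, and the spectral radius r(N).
sigma(N) = {0}; ||N|| = 39; r(N) = 0. (N is nilpotent with N^8 = 0.)

On C^8, N is a strictly lower-triangular matrix with 39 on the subdiagonal and zeros elsewhere, so its characteristic polynomial is lambda^8 and every eigenvalue is 0: sigma(N) = {0}. For the operator norm, N e_i = 39e_{i+1} for i = 1, ..., 7 and N e_8 = 0, so the singular values of N are 39 (with multiplicity 7) and 0; hence ||N|| = 39. The spectral radius r(N) = max|lambda| = 0. Note ||N|| > r(N) — characteristic of non-normal nilpotent operators. Indeed N^8 = 0.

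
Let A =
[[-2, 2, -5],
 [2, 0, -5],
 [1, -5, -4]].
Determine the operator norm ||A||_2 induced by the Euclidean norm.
||A||_2 ≈ 8.3162 (= sqrt(largest eigenvalue of A^T A))

||A||_2 = sigma_max(A) = sqrt(lambda_max(A^T A)). Form the symmetric matrix M = A^T A =
[[9, -9, -4],
 [-9, 29, 10],
 [-4, 10, 66]].
Its characteristic polynomial (trace, sum of principal 2x2 minors, determinant of M give the coefficients) is
  p(λ) = det(λ I - M) = λ^3 - 104λ^2 + 2572λ - 11236.
No integer candidate from the rational root theorem (±divisors of 11236) is a root, so the roots are irrational. The cubic discriminant is Δ = 3627154768 > 0, so there are three distinct real roots. p(5) = -851 and p(6) = 668 have opposite signs, so a root lies in (5, 6); Newton's method refines it to λ ≈ 5.546. p(29) = 277 and p(30) = -676 have opposite signs, so a root lies in (29, 30); Newton's method refines it to λ ≈ 29.2941. p(69) = -403 and p(70) = 2204 have opposite signs, so a root lies in (69, 70); Newton's method refines it to λ ≈ 69.16. Check (Vieta): the three roots sum to 104, matching tr M = 104.
So the eigenvalues of A^T A are ≈ 5.546, 29.2941, 69.16 (all ≥ 0, as they must be for A^T A). The largest is λ_max ≈ 69.16, hence ||A||_2 = sqrt(λ_max) ≈ 8.3162.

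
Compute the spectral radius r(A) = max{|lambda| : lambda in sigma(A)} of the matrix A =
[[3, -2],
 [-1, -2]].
r(A) = (1 + sqrt(33))/2 ≈ 3.3723

The eigenvalues of A are the roots of its characteristic polynomial. With M = A (coefficients from the trace and determinant):
  p(λ) = det(λ I - M) = λ^2 - λ - 8.
For λ^2 - λ - 8 the discriminant is 33. It is nonnegative but not a perfect square, so the roots are real and irrational: λ = (1 ± sqrt(33))/2 ≈ 3.3723, -2.3723.
Thus the eigenvalues (to 4 decimals) are 3.3723 (modulus 3.3723); -2.3723 (modulus 2.3723). The spectral radius is the largest modulus: r(A) = (1 + sqrt(33))/2 ≈ 3.3723. (Cross-check: r(A) ≤ ||A||_2 ≈ 3.6226; equality holds whenever A is normal, though it can also hold for some non-normal A.)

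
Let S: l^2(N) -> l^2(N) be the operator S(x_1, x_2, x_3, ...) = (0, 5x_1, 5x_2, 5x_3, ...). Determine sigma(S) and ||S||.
sigma(S) = closed disk {z in C : |z| ≤ 5}; ||S|| = 5

Note S = 5·U where U is the unit right shift (U x)_k = x_{k-1} (with x_0 := 0); so ||S|| = 5||U|| and sigma(S) = 5·sigma(U). ||S x||^2 = sum_{k≥1} |5x_k|^2 = 25||x||^2, so ||S|| = 5 and sigma(S) ⊂ {|z| ≤ 5}. For any |lambda| < 5, the equation (S - lambda I) x = 0 forces x_1 = 0, then 5x_k = lambda x_{k+1} ⇒ x = 0, so S has no eigenvalues. But (S - lambda I) is not surjective for |lambda| < 5: solving (S - lambda I) x = e_1 would require x_n proportional to (lambda/5)^(-n), which is not in l^2. So every |lambda| < 5 lies in the residual spectrum. The boundary |lambda| = 5 is in the approximate point spectrum (the spectrum is closed). Hence sigma(S) is the closed disk of radius 5.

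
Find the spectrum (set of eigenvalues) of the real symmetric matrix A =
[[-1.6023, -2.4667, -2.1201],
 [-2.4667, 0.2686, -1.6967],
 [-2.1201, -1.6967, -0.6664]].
sigma(A) ≈ {-5, 1, 2}

A is real symmetric, so its spectrum consists of real eigenvalues. Expanding the characteristic polynomial of the displayed matrix gives
  det(λ I - A) = p(λ) = λ^3 + (2)λ^2 + (-13)λ + (10).
Solving p(λ) = 0 yields eigenvalues ≈ -5, 1, 2. (A is shown rounded to 4 decimals, so these recover the underlying integer eigenvalues to within that precision.)
Verification: the trace of A = -2 equals the sum of eigenvalues -2, and det(A) ≈ -9.9993 matches the eigenvalue product -10.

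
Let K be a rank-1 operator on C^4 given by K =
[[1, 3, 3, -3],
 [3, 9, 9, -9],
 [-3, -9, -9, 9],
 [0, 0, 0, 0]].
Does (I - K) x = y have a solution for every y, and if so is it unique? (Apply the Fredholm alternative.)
(I - K) is singular (det(I - K) = 0, i.e. 1 ∈ sigma(K)). (I - K) x = y is solvable iff y ⊥ ker((I - K)^*) = span{(1, 3, 3, -3)}, i.e. iff y_1 + 3y_2 + 3y_3 - 3y_4 = 0. When solvable, the solutions are x = y + c·(1, 3, -3, 0), c arbitrary (ker(I - K) = span{(1, 3, -3, 0)}, dimension 1).

K has rank 1, so it is an outer product K = u v^T: every row of K is a multiple of one row vector. Reading off the entries, u = (1, 3, -3, 0) and v = (1, 3, 3, -3) (row i of K equals u_i·v^T). A rank-one matrix u v^T satisfies K u = u (v·u) and kills the (3)-dimensional subspace v^⊥, so its characteristic polynomial is lambda^3 (lambda - v·u) with v·u = tr K = 1. Hence the eigenvalues of I - K are 1 (multiplicity 3) and 1 - (1) = 0, so det(I - K) = 0. (Direct check: I - K =
[[0, -3, -3, 3],
 [-3, -8, -9, 9],
 [3, 9, 10, -9],
 [0, 0, 0, 1]]
has determinant 0.) So 1 is an eigenvalue of K and (I - K) is not invertible. The finite-dimensional Fredholm alternative says: either (I - K) is invertible, or ker(I - K) ≠ {0} and then range(I - K) = ker((I - K)^*)^⊥, with dim ker(I - K) = dim ker((I - K)^*). We are in the second case, so we need both kernels. Kernel of I - K: (I - K) u = u - u (v·u) = u - u = 0, so ker(I - K) = span{u} = span{(1, 3, -3, 0)} (it is exactly 1-dimensional because rank(I - K) = 3). Kernel of the adjoint: K is real, so (I - K)^* = I - K^T = I - v u^T, and (I - v u^T) v = v - v (u·v) = 0; hence ker((I - K)^*) = span{v} = span{(1, 3, 3, -3)}. Therefore (I - K) x = y is solvable iff <y, v> = 0, i.e. iff y_1 + 3y_2 + 3y_3 - 3y_4 = 0. When this holds, K y = u (v·y) = 0, so (I - K) y = y and x = y is a particular solution; the full solution set is the line x = y + c·u = y + c·(1, 3, -3, 0), c ∈ C.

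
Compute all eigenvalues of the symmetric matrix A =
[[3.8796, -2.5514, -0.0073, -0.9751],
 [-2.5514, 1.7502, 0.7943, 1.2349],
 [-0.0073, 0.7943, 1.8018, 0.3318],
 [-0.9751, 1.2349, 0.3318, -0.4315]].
sigma(A) ≈ {-1, 0, 2, 6}

A is real symmetric, so its spectrum consists of real eigenvalues. Expanding the characteristic polynomial of the displayed matrix gives
  det(λ I - A) = p(λ) = λ^4 + (-7)λ^3 + (4)λ^2 + (12)λ + (0).
Solving p(λ) = 0 yields eigenvalues ≈ -1, 0, 2, 6. (A is shown rounded to 4 decimals, so these recover the underlying integer eigenvalues to within that precision.)
Verification: the trace of A = 7 equals the sum of eigenvalues 7, and det(A) ≈ 0.0003 matches the eigenvalue product 0.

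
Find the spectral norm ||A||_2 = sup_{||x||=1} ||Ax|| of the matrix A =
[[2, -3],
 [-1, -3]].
||A||_2 = sqrt((23 + sqrt(205))/2) ≈ 4.3196 (= sqrt(largest eigenvalue of A^T A))

||A||_2 = sigma_max(A) = sqrt(lambda_max(A^T A)). Form the symmetric matrix M = A^T A =
[[5, -3],
 [-3, 18]].
Its characteristic polynomial (trace, determinant of M give the coefficients) is
  p(λ) = det(λ I - M) = λ^2 - 23λ + 81.
For λ^2 - 23λ + 81 the discriminant is 205. It is nonnegative but not a perfect square, so the roots are real and irrational: λ = (23 ± sqrt(205))/2 ≈ 18.6589, 4.3411.
So the eigenvalues of A^T A are ≈ 4.3411, 18.6589 (all ≥ 0, as they must be for A^T A). The largest is λ_max = (23 + sqrt(205))/2 ≈ 18.6589, hence ||A||_2 = sqrt(λ_max) = sqrt((23 + sqrt(205))/2) ≈ 4.3196.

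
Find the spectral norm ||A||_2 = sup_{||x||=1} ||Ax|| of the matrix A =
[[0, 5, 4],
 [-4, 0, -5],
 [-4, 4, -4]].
||A||_2 ≈ 9.1392 (= sqrt(largest eigenvalue of A^T A))

||A||_2 = sigma_max(A) = sqrt(lambda_max(A^T A)). Form the symmetric matrix M = A^T A =
[[32, -16, 36],
 [-16, 41, 4],
 [36, 4, 57]].
Its characteristic polynomial (trace, sum of principal 2x2 minors, determinant of M give the coefficients) is
  p(λ) = det(λ I - M) = λ^3 - 130λ^2 + 3905λ - 1936.
No integer candidate from the rational root theorem (±divisors of 1936) is a root, so the roots are irrational. The cubic discriminant is Δ = 20094572608 > 0, so there are three distinct real roots. p(0) = -1936 and p(1) = 1840 have opposite signs, so a root lies in (0, 1); Newton's method refines it to λ ≈ 0.5042. p(45) = 1664 and p(46) = -50 have opposite signs, so a root lies in (45, 46); Newton's method refines it to λ ≈ 45.9707. p(83) = -1604 and p(84) = 1508 have opposite signs, so a root lies in (83, 84); Newton's method refines it to λ ≈ 83.5251. Check (Vieta): the three roots sum to 130, matching tr M = 130.
So the eigenvalues of A^T A are ≈ 0.5042, 45.9707, 83.5251 (all ≥ 0, as they must be for A^T A). The largest is λ_max ≈ 83.5251, hence ||A||_2 = sqrt(λ_max) ≈ 9.1392.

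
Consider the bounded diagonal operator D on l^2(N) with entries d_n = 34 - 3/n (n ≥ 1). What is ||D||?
||D|| = 34

For a diagonal operator on l^2 with entries d_n, ||D|| = sup_n |d_n|. Here d_1 = 31, d_2 = 65/2, ..., and d_n = 34 - 3/n increases monotonically toward 34. All terms lie in [31, 34), so |d_n| = d_n and the supremum is the limit 34, which is not attained by any individual d_n. Hence ||D|| = 34.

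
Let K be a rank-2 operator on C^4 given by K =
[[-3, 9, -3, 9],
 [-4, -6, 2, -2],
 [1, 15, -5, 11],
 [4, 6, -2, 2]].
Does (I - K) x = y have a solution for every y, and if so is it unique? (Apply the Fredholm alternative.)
(I - K) is invertible (det(I - K) = 55 ≠ 0), so for every y in C^4 the equation (I - K) x = y has a unique solution.

K has rank 2 and factors as K = U V^T = u1 v1^T + u2 v2^T with u1 = (-3, 0, -3, 0), v1 = (1, -3, 1, -3), u2 = (0, -2, 2, 2), v2 = (2, 3, -1, 1) (multiplying out reproduces the displayed K). The nonzero eigenvalues of U V^T coincide with those of the 2 x 2 matrix G = V^T U = [[v1·u1, v1·u2], [v2·u1, v2·u2]] = [[-6, 2], [-3, -6]], and by the Sylvester determinant identity det(I_4 - U V^T) = det(I_2 - V^T U) = det([[7, -2], [3, 7]]) = (7)(7) - (-2)(3) = 55. (Direct check: I - K =
[[4, -9, 3, -9],
 [4, 7, -2, 2],
 [-1, -15, 6, -11],
 [-4, -6, 2, -1]]
has determinant 55.) The finite-dimensional Fredholm alternative says: either (I - K) is invertible, or ker(I - K) ≠ {0} and then range(I - K) = ker((I - K)^*)^⊥, with dim ker(I - K) = dim ker((I - K)^*). Since det(I - K) ≠ 0, 1 is not an eigenvalue of K and ker(I - K) = {0}, so we are in the first case: for every y there is a unique x = (I - K)^(-1) y. (Explicitly, by the Woodbury identity, (I - U V^T)^(-1) = I + U (I_2 - G)^(-1) V^T.)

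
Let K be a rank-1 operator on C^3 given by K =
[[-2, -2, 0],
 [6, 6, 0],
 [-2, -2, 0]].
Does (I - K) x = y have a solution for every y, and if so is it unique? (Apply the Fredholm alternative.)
(I - K) is invertible (det(I - K) = -3 ≠ 0), so for every y in C^3 the equation (I - K) x = y has a unique solution.

K has rank 1, so it is an outer product K = u v^T: every row of K is a multiple of one row vector. Reading off the entries, u = (-1, 3, -1) and v = (2, 2, 0) (row i of K equals u_i·v^T). A rank-one matrix u v^T satisfies K u = u (v·u) and kills the (2)-dimensional subspace v^⊥, so its characteristic polynomial is lambda^2 (lambda - v·u) with v·u = tr K = 4. Hence the eigenvalues of I - K are 1 (multiplicity 2) and 1 - (4) = -3, so det(I - K) = -3. (Direct check: I - K =
[[3, 2, 0],
 [-6, -5, 0],
 [2, 2, 1]]
has determinant -3.) The finite-dimensional Fredholm alternative says: either (I - K) is invertible, or ker(I - K) ≠ {0} and then range(I - K) = ker((I - K)^*)^⊥, with dim ker(I - K) = dim ker((I - K)^*). Since det(I - K) ≠ 0, 1 is not an eigenvalue of K and ker(I - K) = {0}, so we are in the first case: for every y there is a unique x = (I - K)^(-1) y. Explicitly, by the Sherman–Morrison formula, (I - u v^T)^(-1) = I + u v^T/(1 - v·u), i.e. (I - K)^(-1) = I + K/(-3).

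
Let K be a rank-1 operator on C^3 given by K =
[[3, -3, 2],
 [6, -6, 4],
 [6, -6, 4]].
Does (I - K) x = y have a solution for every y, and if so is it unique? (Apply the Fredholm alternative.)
(I - K) is singular (det(I - K) = 0, i.e. 1 ∈ sigma(K)). (I - K) x = y is solvable iff y ⊥ ker((I - K)^*) = span{(3, -3, 2)}, i.e. iff 3y_1 - 3y_2 + 2y_3 = 0. When solvable, the solutions are x = y + c·(1, 2, 2), c arbitrary (ker(I - K) = span{(1, 2, 2)}, dimension 1).

K has rank 1, so it is an outer product K = u v^T: every row of K is a multiple of one row vector. Reading off the entries, u = (1, 2, 2) and v = (3, -3, 2) (row i of K equals u_i·v^T). A rank-one matrix u v^T satisfies K u = u (v·u) and kills the (2)-dimensional subspace v^⊥, so its characteristic polynomial is lambda^2 (lambda - v·u) with v·u = tr K = 1. Hence the eigenvalues of I - K are 1 (multiplicity 2) and 1 - (1) = 0, so det(I - K) = 0. (Direct check: I - K =
[[-2, 3, -2],
 [-6, 7, -4],
 [-6, 6, -3]]
has determinant 0.) So 1 is an eigenvalue of K and (I - K) is not invertible. The finite-dimensional Fredholm alternative says: either (I - K) is invertible, or ker(I - K) ≠ {0} and then range(I - K) = ker((I - K)^*)^⊥, with dim ker(I - K) = dim ker((I - K)^*). We are in the second case, so we need both kernels. Kernel of I - K: (I - K) u = u - u (v·u) = u - u = 0, so ker(I - K) = span{u} = span{(1, 2, 2)} (it is exactly 1-dimensional because rank(I - K) = 2). Kernel of the adjoint: K is real, so (I - K)^* = I - K^T = I - v u^T, and (I - v u^T) v = v - v (u·v) = 0; hence ker((I - K)^*) = span{v} = span{(3, -3, 2)}. Therefore (I - K) x = y is solvable iff <y, v> = 0, i.e. iff 3y_1 - 3y_2 + 2y_3 = 0. When this holds, K y = u (v·y) = 0, so (I - K) y = y and x = y is a particular solution; the full solution set is the line x = y + c·u = y + c·(1, 2, 2), c ∈ C.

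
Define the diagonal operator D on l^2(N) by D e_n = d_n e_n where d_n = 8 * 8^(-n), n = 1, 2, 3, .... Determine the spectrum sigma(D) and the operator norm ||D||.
sigma(D) = {8 * 8^(-n) : n ≥ 1} ∪ {0}; ||D|| = 1

A bounded diagonal operator on l^2 with diagonal entries d_n has spectrum equal to the closure of {d_n : n ≥ 1}: every d_n is an eigenvalue (with eigenvector e_n), so {d_n} ⊂ sigma(D); the spectrum is closed, so its closure is too; and for lambda not in the closure, (D - lambda I) has bounded inverse (the diagonal entries 1/(d_n - lambda) are bounded). For our sequence d_n = 8 * 8^(-n), n = 1, 2, 3, ...:
  - {d_n} = {8 * 8^(-n) : n ≥ 1}; the only limit point is 0
  - closure = {8 * 8^(-n) : n ≥ 1} ∪ {0}
For the norm: a diagonal operator has ||D|| = sup_n |d_n|. Here d_n = 8 * 8^(-n) is positive and decreasing, so sup_n |d_n| = d_1 = 8/8 = 1. So ||D|| = 1.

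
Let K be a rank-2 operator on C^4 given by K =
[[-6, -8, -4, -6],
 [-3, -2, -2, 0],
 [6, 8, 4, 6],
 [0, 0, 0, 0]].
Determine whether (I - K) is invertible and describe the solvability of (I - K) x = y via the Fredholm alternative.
(I - K) is invertible (det(I - K) = 1 ≠ 0), so for every y in C^4 the equation (I - K) x = y has a unique solution.

K has rank 2 and factors as K = U V^T = u1 v1^T + u2 v2^T with u1 = (-2, 0, 2, 0), v1 = (0, 2, 0, 3), u2 = (2, 1, -2, 0), v2 = (-3, -2, -2, 0) (multiplying out reproduces the displayed K). The nonzero eigenvalues of U V^T coincide with those of the 2 x 2 matrix G = V^T U = [[v1·u1, v1·u2], [v2·u1, v2·u2]] = [[0, 2], [2, -4]], and by the Sylvester determinant identity det(I_4 - U V^T) = det(I_2 - V^T U) = det([[1, -2], [-2, 5]]) = (1)(5) - (-2)(-2) = 1. (Direct check: I - K =
[[7, 8, 4, 6],
 [3, 3, 2, 0],
 [-6, -8, -3, -6],
 [0, 0, 0, 1]]
has determinant 1.) The finite-dimensional Fredholm alternative says: either (I - K) is invertible, or ker(I - K) ≠ {0} and then range(I - K) = ker((I - K)^*)^⊥, with dim ker(I - K) = dim ker((I - K)^*). Since det(I - K) ≠ 0, 1 is not an eigenvalue of K and ker(I - K) = {0}, so we are in the first case: for every y there is a unique x = (I - K)^(-1) y. (Explicitly, by the Woodbury identity, (I - U V^T)^(-1) = I + U (I_2 - G)^(-1) V^T.)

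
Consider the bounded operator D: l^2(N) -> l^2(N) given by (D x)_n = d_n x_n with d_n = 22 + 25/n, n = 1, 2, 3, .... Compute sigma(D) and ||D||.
sigma(D) = {22 + 25/n : n ≥ 1} ∪ {22}; ||D|| = 47

A bounded diagonal operator on l^2 with diagonal entries d_n has spectrum equal to the closure of {d_n : n ≥ 1}: every d_n is an eigenvalue (with eigenvector e_n), so {d_n} ⊂ sigma(D); the spectrum is closed, so its closure is too; and for lambda not in the closure, (D - lambda I) has bounded inverse (the diagonal entries 1/(d_n - lambda) are bounded). For our sequence d_n = 22 + 25/n, n = 1, 2, 3, ...:
  - {d_n} = {22 + 25/n : n ≥ 1}; the only limit point is 22
  - closure = {22 + 25/n : n ≥ 1} ∪ {22}
For the norm: a diagonal operator has ||D|| = sup_n |d_n|. Here d_n = 22 + 25/n is positive and decreasing, so sup_n |d_n| = d_1 = 22 + 25 = 47. So ||D|| = 47.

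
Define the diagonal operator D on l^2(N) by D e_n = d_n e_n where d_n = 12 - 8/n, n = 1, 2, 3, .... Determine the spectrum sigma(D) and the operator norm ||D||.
sigma(D) = {12 - 8/n : n ≥ 1} ∪ {12}; ||D|| = 12

A bounded diagonal operator on l^2 with diagonal entries d_n has spectrum equal to the closure of {d_n : n ≥ 1}: every d_n is an eigenvalue (with eigenvector e_n), so {d_n} ⊂ sigma(D); the spectrum is closed, so its closure is too; and for lambda not in the closure, (D - lambda I) has bounded inverse (the diagonal entries 1/(d_n - lambda) are bounded). For our sequence d_n = 12 - 8/n, n = 1, 2, 3, ...:
  - {d_n} = {12 - 8/n : n ≥ 1}; the only limit point is 12
  - closure = {12 - 8/n : n ≥ 1} ∪ {12}
For the norm: a diagonal operator has ||D|| = sup_n |d_n|. Here d_n = 12 - 8/n increases monotonically from d_1 = 4 toward 12, with all terms in [4, 12); so sup_n |d_n| = 12 (the supremum is the limit, not attained). So ||D|| = 12.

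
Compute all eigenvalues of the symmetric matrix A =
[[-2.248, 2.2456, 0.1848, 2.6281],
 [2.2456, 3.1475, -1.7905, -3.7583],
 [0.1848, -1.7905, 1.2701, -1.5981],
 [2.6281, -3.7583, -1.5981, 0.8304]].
sigma(A) ≈ {-6, 0, 3, 6}

A is real symmetric, so its spectrum consists of real eigenvalues. Expanding the characteristic polynomial of the displayed matrix gives
  det(λ I - A) = p(λ) = λ^4 + (-3)λ^3 + (-36)λ^2 + (108)λ + (-0.0013).
Solving p(λ) = 0 yields eigenvalues ≈ -6, 0, 3, 6. (A is shown rounded to 4 decimals, so these recover the underlying integer eigenvalues to within that precision.)
Verification: the trace of A = 3 equals the sum of eigenvalues 3, and det(A) ≈ -0.0013 matches the eigenvalue product 0.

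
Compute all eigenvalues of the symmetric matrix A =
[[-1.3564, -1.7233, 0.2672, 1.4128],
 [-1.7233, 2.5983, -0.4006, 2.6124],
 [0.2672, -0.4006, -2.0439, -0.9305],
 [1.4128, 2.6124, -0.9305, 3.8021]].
sigma(A) ≈ {-3, -2, 2, 6}

A is real symmetric, so its spectrum consists of real eigenvalues. Expanding the characteristic polynomial of the displayed matrix gives
  det(λ I - A) = p(λ) = λ^4 + (-3)λ^3 + (-22)λ^2 + (12.0011)λ + (72).
Solving p(λ) = 0 yields eigenvalues ≈ -3, -2, 2, 6. (A is shown rounded to 4 decimals, so these recover the underlying integer eigenvalues to within that precision.)
Verification: the trace of A = 3 equals the sum of eigenvalues 3, and det(A) ≈ 72.0009 matches the eigenvalue product 72.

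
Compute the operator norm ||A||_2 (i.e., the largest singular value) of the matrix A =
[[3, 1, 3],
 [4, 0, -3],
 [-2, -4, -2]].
||A||_2 ≈ 6.2115 (= sqrt(largest eigenvalue of A^T A))

||A||_2 = sigma_max(A) = sqrt(lambda_max(A^T A)). Form the symmetric matrix M = A^T A =
[[29, 11, 1],
 [11, 17, 11],
 [1, 11, 22]].
Its characteristic polynomial (trace, sum of principal 2x2 minors, determinant of M give the coefficients) is
  p(λ) = det(λ I - M) = λ^3 - 68λ^2 + 1262λ - 4900.
No integer candidate from the rational root theorem (±divisors of 4900) is a root, so the roots are irrational. The cubic discriminant is Δ = 82552944 > 0, so there are three distinct real roots. p(5) = -165 and p(6) = 440 have opposite signs, so a root lies in (5, 6); Newton's method refines it to λ ≈ 5.2564. p(24) = 44 and p(25) = -225 have opposite signs, so a root lies in (24, 25); Newton's method refines it to λ ≈ 24.161. p(38) = -264 and p(39) = 209 have opposite signs, so a root lies in (38, 39); Newton's method refines it to λ ≈ 38.5826. Check (Vieta): the three roots sum to 68, matching tr M = 68.
So the eigenvalues of A^T A are ≈ 5.2564, 24.161, 38.5826 (all ≥ 0, as they must be for A^T A). The largest is λ_max ≈ 38.5826, hence ||A||_2 = sqrt(λ_max) ≈ 6.2115.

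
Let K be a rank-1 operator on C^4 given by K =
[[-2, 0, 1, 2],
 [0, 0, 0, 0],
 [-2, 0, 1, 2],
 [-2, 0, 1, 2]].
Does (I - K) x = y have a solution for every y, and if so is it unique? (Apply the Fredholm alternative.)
(I - K) is singular (det(I - K) = 0, i.e. 1 ∈ sigma(K)). (I - K) x = y is solvable iff y ⊥ ker((I - K)^*) = span{(-2, 0, 1, 2)}, i.e. iff -2y_1 + y_3 + 2y_4 = 0. When solvable, the solutions are x = y + c·(1, 0, 1, 1), c arbitrary (ker(I - K) = span{(1, 0, 1, 1)}, dimension 1).

K has rank 1, so it is an outer product K = u v^T: every row of K is a multiple of one row vector. Reading off the entries, u = (1, 0, 1, 1) and v = (-2, 0, 1, 2) (row i of K equals u_i·v^T). A rank-one matrix u v^T satisfies K u = u (v·u) and kills the (3)-dimensional subspace v^⊥, so its characteristic polynomial is lambda^3 (lambda - v·u) with v·u = tr K = 1. Hence the eigenvalues of I - K are 1 (multiplicity 3) and 1 - (1) = 0, so det(I - K) = 0. (Direct check: I - K =
[[3, 0, -1, -2],
 [0, 1, 0, 0],
 [2, 0, 0, -2],
 [2, 0, -1, -1]]
has determinant 0.) So 1 is an eigenvalue of K and (I - K) is not invertible. The finite-dimensional Fredholm alternative says: either (I - K) is invertible, or ker(I - K) ≠ {0} and then range(I - K) = ker((I - K)^*)^⊥, with dim ker(I - K) = dim ker((I - K)^*). We are in the second case, so we need both kernels. Kernel of I - K: (I - K) u = u - u (v·u) = u - u = 0, so ker(I - K) = span{u} = span{(1, 0, 1, 1)} (it is exactly 1-dimensional because rank(I - K) = 3). Kernel of the adjoint: K is real, so (I - K)^* = I - K^T = I - v u^T, and (I - v u^T) v = v - v (u·v) = 0; hence ker((I - K)^*) = span{v} = span{(-2, 0, 1, 2)}. Therefore (I - K) x = y is solvable iff <y, v> = 0, i.e. iff -2y_1 + y_3 + 2y_4 = 0. When this holds, K y = u (v·y) = 0, so (I - K) y = y and x = y is a particular solution; the full solution set is the line x = y + c·u = y + c·(1, 0, 1, 1), c ∈ C.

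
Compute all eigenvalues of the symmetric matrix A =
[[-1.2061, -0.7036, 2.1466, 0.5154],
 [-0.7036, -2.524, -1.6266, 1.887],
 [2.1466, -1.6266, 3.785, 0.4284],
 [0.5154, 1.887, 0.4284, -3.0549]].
sigma(A) ≈ {-5, -2, -1, 5}

A is real symmetric, so its spectrum consists of real eigenvalues. Expanding the characteristic polynomial of the displayed matrix gives
  det(λ I - A) = p(λ) = λ^4 + (3)λ^3 + (-23)λ^2 + (-75.002)λ + (-50).
Solving p(λ) = 0 yields eigenvalues ≈ -5, -2, -1, 5. (A is shown rounded to 4 decimals, so these recover the underlying integer eigenvalues to within that precision.)
Verification: the trace of A = -3 equals the sum of eigenvalues -3, and det(A) ≈ -50.0004 matches the eigenvalue product -50.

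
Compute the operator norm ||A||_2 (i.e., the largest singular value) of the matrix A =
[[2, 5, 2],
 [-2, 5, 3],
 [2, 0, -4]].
||A||_2 ≈ 8.1966 (= sqrt(largest eigenvalue of A^T A))

||A||_2 = sigma_max(A) = sqrt(lambda_max(A^T A)). Form the symmetric matrix M = A^T A =
[[12, 0, -10],
 [0, 50, 25],
 [-10, 25, 29]].
Its characteristic polynomial (trace, sum of principal 2x2 minors, determinant of M give the coefficients) is
  p(λ) = det(λ I - M) = λ^3 - 91λ^2 + 1673λ - 4900.
No integer candidate from the rational root theorem (±divisors of 4900) is a root, so the roots are irrational. The cubic discriminant is Δ = 2457069181 > 0, so there are three distinct real roots. p(3) = -673 and p(4) = 400 have opposite signs, so a root lies in (3, 4); Newton's method refines it to λ ≈ 3.6094. p(20) = 160 and p(21) = -637 have opposite signs, so a root lies in (20, 21); Newton's method refines it to λ ≈ 20.2069. p(67) = -545 and p(68) = 2512 have opposite signs, so a root lies in (67, 68); Newton's method refines it to λ ≈ 67.1837. Check (Vieta): the three roots sum to 91, matching tr M = 91.
So the eigenvalues of A^T A are ≈ 3.6094, 20.2069, 67.1837 (all ≥ 0, as they must be for A^T A). The largest is λ_max ≈ 67.1837, hence ||A||_2 = sqrt(λ_max) ≈ 8.1966.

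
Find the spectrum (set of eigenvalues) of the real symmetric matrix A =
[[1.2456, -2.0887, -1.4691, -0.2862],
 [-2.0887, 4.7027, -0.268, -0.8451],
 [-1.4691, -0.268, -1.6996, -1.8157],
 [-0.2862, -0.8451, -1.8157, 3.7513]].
sigma(A) ≈ {-3, 1, 4, 6}

A is real symmetric, so its spectrum consists of real eigenvalues. Expanding the characteristic polynomial of the displayed matrix gives
  det(λ I - A) = p(λ) = λ^4 + (-8)λ^3 + (1)λ^2 + (77.9984)λ + (-72.003).
Solving p(λ) = 0 yields eigenvalues ≈ -3, 1, 4, 6. (A is shown rounded to 4 decimals, so these recover the underlying integer eigenvalues to within that precision.)
Verification: the trace of A = 8 equals the sum of eigenvalues 8, and det(A) ≈ -72.0030 matches the eigenvalue product -72.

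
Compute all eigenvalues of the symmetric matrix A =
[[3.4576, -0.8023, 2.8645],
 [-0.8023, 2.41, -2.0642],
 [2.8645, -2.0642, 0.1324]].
sigma(A) ≈ {-2, 2, 6}

A is real symmetric, so its spectrum consists of real eigenvalues. Expanding the characteristic polynomial of the displayed matrix gives
  det(λ I - A) = p(λ) = λ^3 + (-6)λ^2 + (-4)λ + (24.0016).
Solving p(λ) = 0 yields eigenvalues ≈ -2, 2, 6. (A is shown rounded to 4 decimals, so these recover the underlying integer eigenvalues to within that precision.)
Verification: the trace of A = 6 equals the sum of eigenvalues 6, and det(A) ≈ -24.0016 matches the eigenvalue product -24.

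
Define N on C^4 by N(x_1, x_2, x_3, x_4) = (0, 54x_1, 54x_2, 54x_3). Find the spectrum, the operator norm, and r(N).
sigma(N) = {0}; ||N|| = 54; r(N) = 0. (N is nilpotent with N^4 = 0.)

On C^4, N is a strictly lower-triangular matrix with 54 on the subdiagonal and zeros elsewhere, so its characteristic polynomial is lambda^4 and every eigenvalue is 0: sigma(N) = {0}. For the operator norm, N e_i = 54e_{i+1} for i = 1, ..., 3 and N e_4 = 0, so the singular values of N are 54 (with multiplicity 3) and 0; hence ||N|| = 54. The spectral radius r(N) = max|lambda| = 0. Note ||N|| > r(N) — characteristic of non-normal nilpotent operators. Indeed N^4 = 0.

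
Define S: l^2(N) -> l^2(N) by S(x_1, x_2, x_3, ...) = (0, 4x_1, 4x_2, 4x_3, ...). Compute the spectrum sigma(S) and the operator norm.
sigma(S) = closed disk {z in C : |z| ≤ 4}; ||S|| = 4

Note S = 4·U where U is the unit right shift (U x)_k = x_{k-1} (with x_0 := 0); so ||S|| = 4||U|| and sigma(S) = 4·sigma(U). ||S x||^2 = sum_{k≥1} |4x_k|^2 = 16||x||^2, so ||S|| = 4 and sigma(S) ⊂ {|z| ≤ 4}. For any |lambda| < 4, the equation (S - lambda I) x = 0 forces x_1 = 0, then 4x_k = lambda x_{k+1} ⇒ x = 0, so S has no eigenvalues. But (S - lambda I) is not surjective for |lambda| < 4: solving (S - lambda I) x = e_1 would require x_n proportional to (lambda/4)^(-n), which is not in l^2. So every |lambda| < 4 lies in the residual spectrum. The boundary |lambda| = 4 is in the approximate point spectrum (the spectrum is closed). Hence sigma(S) is the closed disk of radius 4.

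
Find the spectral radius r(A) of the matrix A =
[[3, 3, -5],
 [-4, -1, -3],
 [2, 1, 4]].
r(A) ≈ 4.7875

The eigenvalues of A are the roots of its characteristic polynomial. With M = A (coefficients from the trace, the sum of principal 2x2 minors, and det A):
  p(λ) = det(λ I - M) = λ^3 - 6λ^2 + 30λ - 37.
No integer candidate from the rational root theorem (±divisors of 37) is a root, so the roots are irrational. The cubic discriminant is Δ = -24651 < 0, so there is one real root and a complex-conjugate pair. p(1) = -12 and p(2) = 7 have opposite signs, so a root lies in (1, 2); Newton's method refines it to λ ≈ 1.6143. Dividing out (λ - (1.6143)) leaves approximately λ^2 - 4.3857λ + 22.9202. For λ^2 - 4.3857λ + 22.9202 the discriminant is -72.4463. It is negative, so the remaining roots are the complex-conjugate pair λ ≈ 2.1929 ± 4.2558i. Their product equals the constant term, so |λ|^2 ≈ 22.9202 and |λ| ≈ 4.7875.
Thus the eigenvalues (to 4 decimals) are 1.6143 (modulus 1.6143); 2.1929 ± 4.2558i (modulus 4.7875). The spectral radius is the largest modulus: r(A) ≈ 4.7875. (Cross-check: r(A) ≤ ||A||_2 ≈ 7.1981; equality holds whenever A is normal, though it can also hold for some non-normal A.)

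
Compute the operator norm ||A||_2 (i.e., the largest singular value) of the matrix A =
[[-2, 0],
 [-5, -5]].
||A||_2 = sqrt((54 + sqrt(2516))/2) ≈ 7.2166 (= sqrt(largest eigenvalue of A^T A))

||A||_2 = sigma_max(A) = sqrt(lambda_max(A^T A)). Form the symmetric matrix M = A^T A =
[[29, 25],
 [25, 25]].
Its characteristic polynomial (trace, determinant of M give the coefficients) is
  p(λ) = det(λ I - M) = λ^2 - 54λ + 100.
For λ^2 - 54λ + 100 the discriminant is 2516. It is nonnegative but not a perfect square, so the roots are real and irrational: λ = (54 ± sqrt(2516))/2 ≈ 52.0799, 1.9201.
So the eigenvalues of A^T A are ≈ 1.9201, 52.0799 (all ≥ 0, as they must be for A^T A). The largest is λ_max = (54 + sqrt(2516))/2 ≈ 52.0799, hence ||A||_2 = sqrt(λ_max) = sqrt((54 + sqrt(2516))/2) ≈ 7.2166.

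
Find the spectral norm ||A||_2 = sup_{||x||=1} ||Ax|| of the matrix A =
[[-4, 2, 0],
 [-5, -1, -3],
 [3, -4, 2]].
||A||_2 ≈ 8.0685 (= sqrt(largest eigenvalue of A^T A))

||A||_2 = sigma_max(A) = sqrt(lambda_max(A^T A)). Form the symmetric matrix M = A^T A =
[[50, -15, 21],
 [-15, 21, -5],
 [21, -5, 13]].
Its characteristic polynomial (trace, sum of principal 2x2 minors, determinant of M give the coefficients) is
  p(λ) = det(λ I - M) = λ^3 - 84λ^2 + 1282λ - 3364.
No integer candidate from the rational root theorem (±divisors of 3364) is a root, so the roots are irrational. The cubic discriminant is Δ = 1408467632 > 0, so there are three distinct real roots. p(3) = -247 and p(4) = 484 have opposite signs, so a root lies in (3, 4); Newton's method refines it to λ ≈ 3.3161. p(15) = 341 and p(16) = -260 have opposite signs, so a root lies in (15, 16); Newton's method refines it to λ ≈ 15.5825. p(65) = -309 and p(66) = 2840 have opposite signs, so a root lies in (65, 66); Newton's method refines it to λ ≈ 65.1014. Check (Vieta): the three roots sum to 84, matching tr M = 84.
So the eigenvalues of A^T A are ≈ 3.3161, 15.5825, 65.1014 (all ≥ 0, as they must be for A^T A). The largest is λ_max ≈ 65.1014, hence ||A||_2 = sqrt(λ_max) ≈ 8.0685.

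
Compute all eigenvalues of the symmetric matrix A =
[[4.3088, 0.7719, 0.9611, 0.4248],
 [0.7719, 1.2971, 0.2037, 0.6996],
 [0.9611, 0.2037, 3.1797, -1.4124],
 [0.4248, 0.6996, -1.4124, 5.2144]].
sigma(A) ≈ {1, 2, 5, 6}

A is real symmetric, so its spectrum consists of real eigenvalues. Expanding the characteristic polynomial of the displayed matrix gives
  det(λ I - A) = p(λ) = λ^4 + (-14)λ^3 + (65)λ^2 + (-111.999)λ + (59.9989).
Solving p(λ) = 0 yields eigenvalues ≈ 1, 2, 5, 6. (A is shown rounded to 4 decimals, so these recover the underlying integer eigenvalues to within that precision.)
Verification: the trace of A = 14 equals the sum of eigenvalues 14, and det(A) ≈ 59.9989 matches the eigenvalue product 60.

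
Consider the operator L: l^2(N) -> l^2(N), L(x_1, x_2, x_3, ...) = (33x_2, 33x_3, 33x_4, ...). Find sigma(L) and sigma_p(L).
sigma(L) = closed disk {z in C : |z| ≤ 33}; sigma_p(L) = open disk {z in C : |z| < 33}

Note L = 33·V where V is the unit left shift (V x)_k = x_{k+1}; so sigma(L) = 33·sigma(V) and ||L|| = 33||V||. ||L x||^2 = 1089sum_{k≥2} |x_k|^2 ≤ 1089||x||^2, with equality on {x : x_1 = 0}, so ||L|| = 33. For any lambda with |lambda| < 33, set r = lambda/33 (|r| < 1); the vector x = (1, r, r^2, ...) is in l^2 and satisfies L x = 33(r, r^2, ...) = lambda x, so lambda is an eigenvalue. On the boundary |lambda| = 33 the geometric series diverges, so no l^2 eigenvector exists, but these lambda lie in the approximate point spectrum. Hence sigma(L) is the closed disk of radius 33 and sigma_p(L) is the open disk.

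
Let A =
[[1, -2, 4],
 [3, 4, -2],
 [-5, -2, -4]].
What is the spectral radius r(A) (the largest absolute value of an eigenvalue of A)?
r(A) = sqrt(8) ≈ 2.8284

The eigenvalues of A are the roots of its characteristic polynomial. With M = A (coefficients from the trace, the sum of principal 2x2 minors, and det A):
  p(λ) = det(λ I - M) = λ^3 - λ^2 + 6λ + 8.
By the rational root theorem any rational root is an integer divisor of 8. Testing λ = -1: p(-1) = -1 - 1 - 6 + 8 = 0, so λ = -1 is a root. Dividing out (λ + 1) leaves p(λ) = (λ + 1)(λ^2 - 2λ + 8). For λ^2 - 2λ + 8 the discriminant is -28. It is negative, so the roots are the complex-conjugate pair λ = 1 ± (sqrt(28)/2) i ≈ 1 ± 2.6458i. For a conjugate pair the product of the roots equals the constant term, so |λ|^2 = 8 and |λ| = sqrt(8) ≈ 2.8284.
Thus the eigenvalues (to 4 decimals) are 1 ± 2.6458i (modulus 2.8284); -1 (modulus 1). The spectral radius is the largest modulus: r(A) = sqrt(8) ≈ 2.8284. (Cross-check: r(A) ≤ ||A||_2 ≈ 7.5181; equality holds whenever A is normal, though it can also hold for some non-normal A.)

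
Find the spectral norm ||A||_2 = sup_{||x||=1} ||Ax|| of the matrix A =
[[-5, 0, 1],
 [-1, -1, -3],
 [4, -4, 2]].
||A||_2 ≈ 7.1126 (= sqrt(largest eigenvalue of A^T A))

||A||_2 = sigma_max(A) = sqrt(lambda_max(A^T A)). Form the symmetric matrix M = A^T A =
[[42, -15, 6],
 [-15, 17, -5],
 [6, -5, 14]].
Its characteristic polynomial (trace, sum of principal 2x2 minors, determinant of M give the coefficients) is
  p(λ) = det(λ I - M) = λ^3 - 73λ^2 + 1254λ - 6084.
No integer candidate from the rational root theorem (±divisors of 6084) is a root, so the roots are irrational. The cubic discriminant is Δ = 50620788 > 0, so there are three distinct real roots. p(8) = -212 and p(9) = 18 have opposite signs, so a root lies in (8, 9); Newton's method refines it to λ ≈ 8.904. p(13) = 78 and p(14) = -92 have opposite signs, so a root lies in (13, 14); Newton's method refines it to λ ≈ 13.5066. p(50) = -884 and p(51) = 648 have opposite signs, so a root lies in (50, 51); Newton's method refines it to λ ≈ 50.5894. Check (Vieta): the three roots sum to 73, matching tr M = 73.
So the eigenvalues of A^T A are ≈ 8.904, 13.5066, 50.5894 (all ≥ 0, as they must be for A^T A). The largest is λ_max ≈ 50.5894, hence ||A||_2 = sqrt(λ_max) ≈ 7.1126.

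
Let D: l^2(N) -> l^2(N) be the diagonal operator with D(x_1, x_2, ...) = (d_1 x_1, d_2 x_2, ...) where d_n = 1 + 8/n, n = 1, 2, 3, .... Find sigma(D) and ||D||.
sigma(D) = {1 + 8/n : n ≥ 1} ∪ {1}; ||D|| = 9

A bounded diagonal operator on l^2 with diagonal entries d_n has spectrum equal to the closure of {d_n : n ≥ 1}: every d_n is an eigenvalue (with eigenvector e_n), so {d_n} ⊂ sigma(D); the spectrum is closed, so its closure is too; and for lambda not in the closure, (D - lambda I) has bounded inverse (the diagonal entries 1/(d_n - lambda) are bounded). For our sequence d_n = 1 + 8/n, n = 1, 2, 3, ...:
  - {d_n} = {1 + 8/n : n ≥ 1}; the only limit point is 1
  - closure = {1 + 8/n : n ≥ 1} ∪ {1}
For the norm: a diagonal operator has ||D|| = sup_n |d_n|. Here d_n = 1 + 8/n is positive and decreasing, so sup_n |d_n| = d_1 = 1 + 8 = 9. So ||D|| = 9.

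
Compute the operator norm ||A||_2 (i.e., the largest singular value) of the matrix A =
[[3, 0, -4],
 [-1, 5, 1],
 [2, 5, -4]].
||A||_2 ≈ 7.9889 (= sqrt(largest eigenvalue of A^T A))

||A||_2 = sigma_max(A) = sqrt(lambda_max(A^T A)). Form the symmetric matrix M = A^T A =
[[14, 5, -21],
 [5, 50, -15],
 [-21, -15, 33]].
Its characteristic polynomial (trace, sum of principal 2x2 minors, determinant of M give the coefficients) is
  p(λ) = det(λ I - M) = λ^3 - 97λ^2 + 2121λ - 225.
No integer candidate from the rational root theorem (±divisors of 225) is a root, so the roots are irrational. The cubic discriminant is Δ = 4171705200 > 0, so there are three distinct real roots. p(0) = -225 and p(1) = 1800 have opposite signs, so a root lies in (0, 1); Newton's method refines it to λ ≈ 0.1066. p(33) = 72 and p(34) = -939 have opposite signs, so a root lies in (33, 34); Newton's method refines it to λ ≈ 33.071. p(63) = -1548 and p(64) = 351 have opposite signs, so a root lies in (63, 64); Newton's method refines it to λ ≈ 63.8224. Check (Vieta): the three roots sum to 97, matching tr M = 97.
So the eigenvalues of A^T A are ≈ 0.1066, 33.071, 63.8224 (all ≥ 0, as they must be for A^T A). The largest is λ_max ≈ 63.8224, hence ||A||_2 = sqrt(λ_max) ≈ 7.9889.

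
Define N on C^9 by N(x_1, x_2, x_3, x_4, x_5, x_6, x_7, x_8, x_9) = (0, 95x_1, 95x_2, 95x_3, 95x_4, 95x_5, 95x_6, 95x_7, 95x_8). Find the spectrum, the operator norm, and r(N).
sigma(N) = {0}; ||N|| = 95; r(N) = 0. (N is nilpotent with N^9 = 0.)

On C^9, N is a strictly lower-triangular matrix with 95 on the subdiagonal and zeros elsewhere, so its characteristic polynomial is lambda^9 and every eigenvalue is 0: sigma(N) = {0}. For the operator norm, N e_i = 95e_{i+1} for i = 1, ..., 8 and N e_9 = 0, so the singular values of N are 95 (with multiplicity 8) and 0; hence ||N|| = 95. The spectral radius r(N) = max|lambda| = 0. Note ||N|| > r(N) — characteristic of non-normal nilpotent operators. Indeed N^9 = 0.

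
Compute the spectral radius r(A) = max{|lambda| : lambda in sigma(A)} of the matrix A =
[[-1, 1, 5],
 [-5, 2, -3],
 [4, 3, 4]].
r(A) ≈ 5.6015

The eigenvalues of A are the roots of its characteristic polynomial. With M = A (coefficients from the trace, the sum of principal 2x2 minors, and det A):
  p(λ) = det(λ I - M) = λ^3 - 5λ^2 - 4λ + 124.
No integer candidate from the rational root theorem (±divisors of 124) is a root, so the roots are irrational. The cubic discriminant is Δ = -307856 < 0, so there is one real root and a complex-conjugate pair. p(-4) = -4 and p(-3) = 64 have opposite signs, so a root lies in (-4, -3); Newton's method refines it to λ ≈ -3.9519. Dividing out (λ - (-3.9519)) leaves approximately λ^2 - 8.9519λ + 31.3772. For λ^2 - 8.9519λ + 31.3772 the discriminant is -45.372. It is negative, so the remaining roots are the complex-conjugate pair λ ≈ 4.476 ± 3.3679i. Their product equals the constant term, so |λ|^2 ≈ 31.3772 and |λ| ≈ 5.6015.
Thus the eigenvalues (to 4 decimals) are -3.9519 (modulus 3.9519); 4.476 ± 3.3679i (modulus 5.6015). The spectral radius is the largest modulus: r(A) ≈ 5.6015. (Cross-check: r(A) ≤ ||A||_2 ≈ 8.5837; equality holds whenever A is normal, though it can also hold for some non-normal A.)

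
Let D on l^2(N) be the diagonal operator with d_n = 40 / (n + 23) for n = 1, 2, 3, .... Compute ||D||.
||D|| = 5/3 (attained at n = 1)

For D diagonal, ||D|| = sup_n |d_n| = sup_n 40/(n + 23). This is positive and strictly decreasing in n, so the supremum is attained at n = 1: d_1 = 40/(1 + 23) = 5/3. Hence ||D|| = 5/3.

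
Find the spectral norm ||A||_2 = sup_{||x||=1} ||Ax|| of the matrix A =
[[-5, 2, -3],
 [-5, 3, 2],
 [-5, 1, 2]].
||A||_2 ≈ 9.3644 (= sqrt(largest eigenvalue of A^T A))

||A||_2 = sigma_max(A) = sqrt(lambda_max(A^T A)). Form the symmetric matrix M = A^T A =
[[75, -30, -5],
 [-30, 14, 2],
 [-5, 2, 17]].
Its characteristic polynomial (trace, sum of principal 2x2 minors, determinant of M give the coefficients) is
  p(λ) = det(λ I - M) = λ^3 - 106λ^2 + 1634λ - 2500.
No integer candidate from the rational root theorem (±divisors of 2500) is a root, so the roots are irrational. The cubic discriminant is Δ = 8264063200 > 0, so there are three distinct real roots. p(1) = -971 and p(2) = 352 have opposite signs, so a root lies in (1, 2); Newton's method refines it to λ ≈ 1.7185. p(16) = 604 and p(17) = -443 have opposite signs, so a root lies in (16, 17); Newton's method refines it to λ ≈ 16.5899. p(87) = -4153 and p(88) = 1900 have opposite signs, so a root lies in (87, 88); Newton's method refines it to λ ≈ 87.6916. Check (Vieta): the three roots sum to 106, matching tr M = 106.
So the eigenvalues of A^T A are ≈ 1.7185, 16.5899, 87.6916 (all ≥ 0, as they must be for A^T A). The largest is λ_max ≈ 87.6916, hence ||A||_2 = sqrt(λ_max) ≈ 9.3644.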